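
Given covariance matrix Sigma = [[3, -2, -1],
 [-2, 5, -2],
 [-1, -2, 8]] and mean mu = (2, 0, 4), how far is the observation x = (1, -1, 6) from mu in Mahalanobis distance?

Step 1 — centre the observation: (x - mu) = (-1, -1, 2).

Step 2 — invert Sigma (cofactor / det for 3×3, or solve directly):
  Sigma^{-1} = [[0.5714, 0.2857, 0.1429],
 [0.2857, 0.3651, 0.127],
 [0.1429, 0.127, 0.1746]].

Step 3 — form the quadratic (x - mu)^T · Sigma^{-1} · (x - mu):
  Sigma^{-1} · (x - mu) = (-0.5714, -0.3968, 0.0794).
  (x - mu)^T · [Sigma^{-1} · (x - mu)] = (-1)·(-0.5714) + (-1)·(-0.3968) + (2)·(0.0794) = 1.127.

Step 4 — take square root: d = √(1.127) ≈ 1.0616.

d(x, mu) = √(1.127) ≈ 1.0616


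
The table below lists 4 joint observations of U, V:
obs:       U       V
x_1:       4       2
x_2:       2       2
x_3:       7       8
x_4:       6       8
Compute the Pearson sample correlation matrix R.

Step 1 — column means:
  mean(U) = (4 + 2 + 7 + 6) / 4 = 19/4 = 4.75
  mean(V) = (2 + 2 + 8 + 8) / 4 = 20/4 = 5

Step 2 — sample variances and covariances s[i,j] = (1/(n-1)) · Σ_k (x_{k,i} - mean_i) · (x_{k,j} - mean_j), with n-1 = 3:
  s[U,U] = ((-0.75)·(-0.75) + (-2.75)·(-2.75) + (2.25)·(2.25) + (1.25)·(1.25)) / 3 = 14.75/3 = 4.9167
  s[U,V] = ((-0.75)·(-3) + (-2.75)·(-3) + (2.25)·(3) + (1.25)·(3)) / 3 = 21/3 = 7
  s[V,V] = ((-3)·(-3) + (-3)·(-3) + (3)·(3) + (3)·(3)) / 3 = 36/3 = 12
  Sample standard deviations s_i = √(s[i,i]):
  s(U) = √(4.9167) = 2.2174
  s(V) = √(12) = 3.4641

Step 3 — r_{ij} = s_{ij} / (s_i · s_j):
  r[U,U] = 1 (diagonal).
  r[U,V] = 7 / (2.2174 · 3.4641) = 7 / 7.6811 = 0.9113
  r[V,V] = 1 (diagonal).

R is symmetric with unit diagonal. Assembling:

R = [[1, 0.9113],
 [0.9113, 1]]


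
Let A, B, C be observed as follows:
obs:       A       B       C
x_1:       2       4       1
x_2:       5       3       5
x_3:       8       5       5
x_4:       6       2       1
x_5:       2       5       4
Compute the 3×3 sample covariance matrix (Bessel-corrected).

Step 1 — column means:
  mean(A) = (2 + 5 + 8 + 6 + 2) / 5 = 23/5 = 4.6
  mean(B) = (4 + 3 + 5 + 2 + 5) / 5 = 19/5 = 3.8
  mean(C) = (1 + 5 + 5 + 1 + 4) / 5 = 16/5 = 3.2

Step 2 — sample covariance S[i,j] = (1/(n-1)) · Σ_k (x_{k,i} - mean_i) · (x_{k,j} - mean_j), with n-1 = 4.
  S[A,A] = ((-2.6)·(-2.6) + (0.4)·(0.4) + (3.4)·(3.4) + (1.4)·(1.4) + (-2.6)·(-2.6)) / 4 = 27.2/4 = 6.8
  S[A,B] = ((-2.6)·(0.2) + (0.4)·(-0.8) + (3.4)·(1.2) + (1.4)·(-1.8) + (-2.6)·(1.2)) / 4 = -2.4/4 = -0.6
  S[A,C] = ((-2.6)·(-2.2) + (0.4)·(1.8) + (3.4)·(1.8) + (1.4)·(-2.2) + (-2.6)·(0.8)) / 4 = 7.4/4 = 1.85
  S[B,B] = ((0.2)·(0.2) + (-0.8)·(-0.8) + (1.2)·(1.2) + (-1.8)·(-1.8) + (1.2)·(1.2)) / 4 = 6.8/4 = 1.7
  S[B,C] = ((0.2)·(-2.2) + (-0.8)·(1.8) + (1.2)·(1.8) + (-1.8)·(-2.2) + (1.2)·(0.8)) / 4 = 5.2/4 = 1.3
  S[C,C] = ((-2.2)·(-2.2) + (1.8)·(1.8) + (1.8)·(1.8) + (-2.2)·(-2.2) + (0.8)·(0.8)) / 4 = 16.8/4 = 4.2

S is symmetric (S[j,i] = S[i,j]). Assembling:

S = [[6.8, -0.6, 1.85],
 [-0.6, 1.7, 1.3],
 [1.85, 1.3, 4.2]]


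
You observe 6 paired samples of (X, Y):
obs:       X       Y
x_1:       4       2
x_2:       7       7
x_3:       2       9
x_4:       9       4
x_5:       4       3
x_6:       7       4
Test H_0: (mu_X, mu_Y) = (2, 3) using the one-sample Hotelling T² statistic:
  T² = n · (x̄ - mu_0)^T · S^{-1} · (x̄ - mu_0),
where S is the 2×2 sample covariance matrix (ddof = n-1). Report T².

Step 1 — sample mean vector:
  mean(X) = (4 + 7 + 2 + 9 + 4 + 7) / 6 = 33/6 = 5.5
  mean(Y) = (2 + 7 + 9 + 4 + 3 + 4) / 6 = 29/6 = 4.8333
  x̄ = (5.5, 4.8333),  deviation x̄ - mu_0 = (5.5, 4.8333) - (2, 3) = (3.5, 1.8333).

Step 2 — sample covariance matrix, S[i,j] = (1/(n-1)) · Σ_k (x_{k,i} - mean_i) · (x_{k,j} - mean_j), divisor n-1 = 5:
  S[X,X] = ((-1.5)·(-1.5) + (1.5)·(1.5) + (-3.5)·(-3.5) + (3.5)·(3.5) + (-1.5)·(-1.5) + (1.5)·(1.5)) / 5 = 33.5/5 = 6.7
  S[X,Y] = ((-1.5)·(-2.8333) + (1.5)·(2.1667) + (-3.5)·(4.1667) + (3.5)·(-0.8333) + (-1.5)·(-1.8333) + (1.5)·(-0.8333)) / 5 = -8.5/5 = -1.7
  S[Y,Y] = ((-2.8333)·(-2.8333) + (2.1667)·(2.1667) + (4.1667)·(4.1667) + (-0.8333)·(-0.8333) + (-1.8333)·(-1.8333) + (-0.8333)·(-0.8333)) / 5 = 34.8333/5 = 6.9667
  S = [[6.7, -1.7],
 [-1.7, 6.9667]].

Step 3 — invert S. det(S) = 6.7·6.9667 - (-1.7)² = 43.7867.
  S^{-1} = (1/det) · [[d, -b], [-b, a]] = [[0.1591, 0.0388],
 [0.0388, 0.153]].

Step 4 — quadratic form (x̄ - mu_0)^T · S^{-1} · (x̄ - mu_0):
  S^{-1} · (x̄ - mu_0) = (0.628, 0.4164),
  (x̄ - mu_0)^T · [...] = (3.5)·(0.628) + (1.8333)·(0.4164) = 2.9616.

Step 5 — scale by n: T² = 6 · 2.9616 = 17.7695.

T² ≈ 17.7695


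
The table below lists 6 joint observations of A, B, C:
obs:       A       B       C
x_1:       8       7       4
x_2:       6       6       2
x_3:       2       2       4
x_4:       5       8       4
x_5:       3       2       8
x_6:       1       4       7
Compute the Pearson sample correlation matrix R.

Step 1 — column means:
  mean(A) = (8 + 6 + 2 + 5 + 3 + 1) / 6 = 25/6 = 4.1667
  mean(B) = (7 + 6 + 2 + 8 + 2 + 4) / 6 = 29/6 = 4.8333
  mean(C) = (4 + 2 + 4 + 4 + 8 + 7) / 6 = 29/6 = 4.8333

Step 2 — sample variances and covariances s[i,j] = (1/(n-1)) · Σ_k (x_{k,i} - mean_i) · (x_{k,j} - mean_j), with n-1 = 5:
  s[A,A] = ((3.8333)·(3.8333) + (1.8333)·(1.8333) + (-2.1667)·(-2.1667) + (0.8333)·(0.8333) + (-1.1667)·(-1.1667) + (-3.1667)·(-3.1667)) / 5 = 34.8333/5 = 6.9667
  s[A,B] = ((3.8333)·(2.1667) + (1.8333)·(1.1667) + (-2.1667)·(-2.8333) + (0.8333)·(3.1667) + (-1.1667)·(-2.8333) + (-3.1667)·(-0.8333)) / 5 = 25.1667/5 = 5.0333
  s[A,C] = ((3.8333)·(-0.8333) + (1.8333)·(-2.8333) + (-2.1667)·(-0.8333) + (0.8333)·(-0.8333) + (-1.1667)·(3.1667) + (-3.1667)·(2.1667)) / 5 = -17.8333/5 = -3.5667
  s[B,B] = ((2.1667)·(2.1667) + (1.1667)·(1.1667) + (-2.8333)·(-2.8333) + (3.1667)·(3.1667) + (-2.8333)·(-2.8333) + (-0.8333)·(-0.8333)) / 5 = 32.8333/5 = 6.5667
  s[B,C] = ((2.1667)·(-0.8333) + (1.1667)·(-2.8333) + (-2.8333)·(-0.8333) + (3.1667)·(-0.8333) + (-2.8333)·(3.1667) + (-0.8333)·(2.1667)) / 5 = -16.1667/5 = -3.2333
  s[C,C] = ((-0.8333)·(-0.8333) + (-2.8333)·(-2.8333) + (-0.8333)·(-0.8333) + (-0.8333)·(-0.8333) + (3.1667)·(3.1667) + (2.1667)·(2.1667)) / 5 = 24.8333/5 = 4.9667
  Sample standard deviations s_i = √(s[i,i]):
  s(A) = √(6.9667) = 2.6394
  s(B) = √(6.5667) = 2.5626
  s(C) = √(4.9667) = 2.2286

Step 3 — r_{ij} = s_{ij} / (s_i · s_j):
  r[A,A] = 1 (diagonal).
  r[A,B] = 5.0333 / (2.6394 · 2.5626) = 5.0333 / 6.7637 = 0.7442
  r[A,C] = -3.5667 / (2.6394 · 2.2286) = -3.5667 / 5.8823 = -0.6063
  r[B,B] = 1 (diagonal).
  r[B,C] = -3.2333 / (2.5626 · 2.2286) = -3.2333 / 5.7109 = -0.5662
  r[C,C] = 1 (diagonal).

R is symmetric with unit diagonal. Assembling:

R = [[1, 0.7442, -0.6063],
 [0.7442, 1, -0.5662],
 [-0.6063, -0.5662, 1]]


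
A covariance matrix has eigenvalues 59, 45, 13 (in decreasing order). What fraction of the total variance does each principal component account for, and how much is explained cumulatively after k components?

Step 1 — total variance = trace(Sigma) = Σ λ_i = 59 + 45 + 13 = 117.

Step 2 — fraction explained by component i = λ_i / Σ λ:
  PC1: 59/117 = 0.5043
  PC2: 45/117 = 0.3846
  PC3: 13/117 = 0.1111

Step 3 — cumulative fraction after k components = (λ_1 + ... + λ_k) / Σ λ:
  k = 1: 59/117 = 0.5043
  k = 2: (59 + 45)/117 = 104/117 = 0.8889
  k = 3: (59 + 45 + 13)/117 = 117/117 = 1

Summary (fraction, with percent):

explained: PC1 0.5043 (50.43%), PC2 0.3846 (38.46%), PC3 0.1111 (11.11%);  cumulative: 0.5043, 0.8889, 1


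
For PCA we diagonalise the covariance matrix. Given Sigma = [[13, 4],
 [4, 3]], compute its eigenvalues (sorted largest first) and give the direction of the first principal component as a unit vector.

Step 1 — characteristic polynomial of 2×2 Sigma:
  det(Sigma - λI) = λ² - trace · λ + det = 0.
  trace = 13 + 3 = 16, det = 13·3 - (4)² = 23.
Step 2 — discriminant:
  Δ = trace² - 4·det = 256 - 92 = 164.
Step 3 — eigenvalues:
  λ = (trace ± √Δ)/2 = (16 ± 12.8062)/2,
  λ_1 = 14.4031,  λ_2 = 1.5969.

Step 4 — unit eigenvector for λ_1: solve (Sigma - λ_1 I)v = 0. First row:
  (13 - 14.4031)·v_x + (4)·v_y = 0, i.e. (-1.4031)·v_x + (4)·v_y = 0,
  so v ∝ (b, λ_1 - a) = (4, 1.4031) = u.
  ||u|| = √((4)² + (1.4031)²) = √(17.9688) ≈ 4.239,
  v_1 = u/||u|| ≈ (0.9436, 0.331) (||v_1|| = 1).

λ_1 = 14.4031,  λ_2 = 1.5969;  v_1 ≈ (0.9436, 0.331)


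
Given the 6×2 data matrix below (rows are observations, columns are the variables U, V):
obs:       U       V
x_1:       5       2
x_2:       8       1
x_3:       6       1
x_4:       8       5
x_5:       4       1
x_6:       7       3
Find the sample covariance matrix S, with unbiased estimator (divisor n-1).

Step 1 — column means:
  mean(U) = (5 + 8 + 6 + 8 + 4 + 7) / 6 = 38/6 = 6.3333
  mean(V) = (2 + 1 + 1 + 5 + 1 + 3) / 6 = 13/6 = 2.1667

Step 2 — sample covariance S[i,j] = (1/(n-1)) · Σ_k (x_{k,i} - mean_i) · (x_{k,j} - mean_j), with n-1 = 5.
  S[U,U] = ((-1.3333)·(-1.3333) + (1.6667)·(1.6667) + (-0.3333)·(-0.3333) + (1.6667)·(1.6667) + (-2.3333)·(-2.3333) + (0.6667)·(0.6667)) / 5 = 13.3333/5 = 2.6667
  S[U,V] = ((-1.3333)·(-0.1667) + (1.6667)·(-1.1667) + (-0.3333)·(-1.1667) + (1.6667)·(2.8333) + (-2.3333)·(-1.1667) + (0.6667)·(0.8333)) / 5 = 6.6667/5 = 1.3333
  S[V,V] = ((-0.1667)·(-0.1667) + (-1.1667)·(-1.1667) + (-1.1667)·(-1.1667) + (2.8333)·(2.8333) + (-1.1667)·(-1.1667) + (0.8333)·(0.8333)) / 5 = 12.8333/5 = 2.5667

S is symmetric (S[j,i] = S[i,j]). Assembling:

S = [[2.6667, 1.3333],
 [1.3333, 2.5667]]


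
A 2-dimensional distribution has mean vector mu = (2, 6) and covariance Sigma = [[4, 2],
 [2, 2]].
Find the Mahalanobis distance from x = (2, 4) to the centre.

Step 1 — centre the observation: (x - mu) = (0, -2).

Step 2 — invert Sigma. det(Sigma) = 4·2 - (2)² = 4.
  Sigma^{-1} = (1/det) · [[d, -b], [-b, a]] = [[0.5, -0.5],
 [-0.5, 1]].

Step 3 — form the quadratic (x - mu)^T · Sigma^{-1} · (x - mu):
  Sigma^{-1} · (x - mu) = (1, -2).
  (x - mu)^T · [Sigma^{-1} · (x - mu)] = (0)·(1) + (-2)·(-2) = 4.

Step 4 — take square root: d = √(4) ≈ 2.

d(x, mu) = √(4) ≈ 2


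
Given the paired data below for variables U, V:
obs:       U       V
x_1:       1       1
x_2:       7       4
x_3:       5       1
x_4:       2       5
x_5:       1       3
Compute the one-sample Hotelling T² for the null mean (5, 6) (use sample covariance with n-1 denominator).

Step 1 — sample mean vector:
  mean(U) = (1 + 7 + 5 + 2 + 1) / 5 = 16/5 = 3.2
  mean(V) = (1 + 4 + 1 + 5 + 3) / 5 = 14/5 = 2.8
  x̄ = (3.2, 2.8),  deviation x̄ - mu_0 = (3.2, 2.8) - (5, 6) = (-1.8, -3.2).

Step 2 — sample covariance matrix, S[i,j] = (1/(n-1)) · Σ_k (x_{k,i} - mean_i) · (x_{k,j} - mean_j), divisor n-1 = 4:
  S[U,U] = ((-2.2)·(-2.2) + (3.8)·(3.8) + (1.8)·(1.8) + (-1.2)·(-1.2) + (-2.2)·(-2.2)) / 4 = 28.8/4 = 7.2
  S[U,V] = ((-2.2)·(-1.8) + (3.8)·(1.2) + (1.8)·(-1.8) + (-1.2)·(2.2) + (-2.2)·(0.2)) / 4 = 2.2/4 = 0.55
  S[V,V] = ((-1.8)·(-1.8) + (1.2)·(1.2) + (-1.8)·(-1.8) + (2.2)·(2.2) + (0.2)·(0.2)) / 4 = 12.8/4 = 3.2
  S = [[7.2, 0.55],
 [0.55, 3.2]].

Step 3 — invert S. det(S) = 7.2·3.2 - (0.55)² = 22.7375.
  S^{-1} = (1/det) · [[d, -b], [-b, a]] = [[0.1407, -0.0242],
 [-0.0242, 0.3167]].

Step 4 — quadratic form (x̄ - mu_0)^T · S^{-1} · (x̄ - mu_0):
  S^{-1} · (x̄ - mu_0) = (-0.1759, -0.9698),
  (x̄ - mu_0)^T · [...] = (-1.8)·(-0.1759) + (-3.2)·(-0.9698) = 3.4199.

Step 5 — scale by n: T² = 5 · 3.4199 = 17.0995.

T² ≈ 17.0995


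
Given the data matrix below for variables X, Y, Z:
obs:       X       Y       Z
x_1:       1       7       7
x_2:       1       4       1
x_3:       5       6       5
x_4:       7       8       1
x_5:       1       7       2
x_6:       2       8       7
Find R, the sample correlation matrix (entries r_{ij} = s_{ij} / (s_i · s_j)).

Step 1 — column means:
  mean(X) = (1 + 1 + 5 + 7 + 1 + 2) / 6 = 17/6 = 2.8333
  mean(Y) = (7 + 4 + 6 + 8 + 7 + 8) / 6 = 40/6 = 6.6667
  mean(Z) = (7 + 1 + 5 + 1 + 2 + 7) / 6 = 23/6 = 3.8333

Step 2 — sample variances and covariances s[i,j] = (1/(n-1)) · Σ_k (x_{k,i} - mean_i) · (x_{k,j} - mean_j), with n-1 = 5:
  s[X,X] = ((-1.8333)·(-1.8333) + (-1.8333)·(-1.8333) + (2.1667)·(2.1667) + (4.1667)·(4.1667) + (-1.8333)·(-1.8333) + (-0.8333)·(-0.8333)) / 5 = 32.8333/5 = 6.5667
  s[X,Y] = ((-1.8333)·(0.3333) + (-1.8333)·(-2.6667) + (2.1667)·(-0.6667) + (4.1667)·(1.3333) + (-1.8333)·(0.3333) + (-0.8333)·(1.3333)) / 5 = 6.6667/5 = 1.3333
  s[X,Z] = ((-1.8333)·(3.1667) + (-1.8333)·(-2.8333) + (2.1667)·(1.1667) + (4.1667)·(-2.8333) + (-1.8333)·(-1.8333) + (-0.8333)·(3.1667)) / 5 = -9.1667/5 = -1.8333
  s[Y,Y] = ((0.3333)·(0.3333) + (-2.6667)·(-2.6667) + (-0.6667)·(-0.6667) + (1.3333)·(1.3333) + (0.3333)·(0.3333) + (1.3333)·(1.3333)) / 5 = 11.3333/5 = 2.2667
  s[Y,Z] = ((0.3333)·(3.1667) + (-2.6667)·(-2.8333) + (-0.6667)·(1.1667) + (1.3333)·(-2.8333) + (0.3333)·(-1.8333) + (1.3333)·(3.1667)) / 5 = 7.6667/5 = 1.5333
  s[Z,Z] = ((3.1667)·(3.1667) + (-2.8333)·(-2.8333) + (1.1667)·(1.1667) + (-2.8333)·(-2.8333) + (-1.8333)·(-1.8333) + (3.1667)·(3.1667)) / 5 = 40.8333/5 = 8.1667
  Sample standard deviations s_i = √(s[i,i]):
  s(X) = √(6.5667) = 2.5626
  s(Y) = √(2.2667) = 1.5055
  s(Z) = √(8.1667) = 2.8577

Step 3 — r_{ij} = s_{ij} / (s_i · s_j):
  r[X,X] = 1 (diagonal).
  r[X,Y] = 1.3333 / (2.5626 · 1.5055) = 1.3333 / 3.858 = 0.3456
  r[X,Z] = -1.8333 / (2.5626 · 2.8577) = -1.8333 / 7.3231 = -0.2503
  r[Y,Y] = 1 (diagonal).
  r[Y,Z] = 1.5333 / (1.5055 · 2.8577) = 1.5333 / 4.3025 = 0.3564
  r[Z,Z] = 1 (diagonal).

R is symmetric with unit diagonal. Assembling:

R = [[1, 0.3456, -0.2503],
 [0.3456, 1, 0.3564],
 [-0.2503, 0.3564, 1]]


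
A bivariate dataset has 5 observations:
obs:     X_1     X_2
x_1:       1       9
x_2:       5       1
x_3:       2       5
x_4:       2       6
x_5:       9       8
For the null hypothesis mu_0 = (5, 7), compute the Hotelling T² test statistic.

Step 1 — sample mean vector:
  mean(X_1) = (1 + 5 + 2 + 2 + 9) / 5 = 19/5 = 3.8
  mean(X_2) = (9 + 1 + 5 + 6 + 8) / 5 = 29/5 = 5.8
  x̄ = (3.8, 5.8),  deviation x̄ - mu_0 = (3.8, 5.8) - (5, 7) = (-1.2, -1.2).

Step 2 — sample covariance matrix, S[i,j] = (1/(n-1)) · Σ_k (x_{k,i} - mean_i) · (x_{k,j} - mean_j), divisor n-1 = 4:
  S[X_1,X_1] = ((-2.8)·(-2.8) + (1.2)·(1.2) + (-1.8)·(-1.8) + (-1.8)·(-1.8) + (5.2)·(5.2)) / 4 = 42.8/4 = 10.7
  S[X_1,X_2] = ((-2.8)·(3.2) + (1.2)·(-4.8) + (-1.8)·(-0.8) + (-1.8)·(0.2) + (5.2)·(2.2)) / 4 = -2.2/4 = -0.55
  S[X_2,X_2] = ((3.2)·(3.2) + (-4.8)·(-4.8) + (-0.8)·(-0.8) + (0.2)·(0.2) + (2.2)·(2.2)) / 4 = 38.8/4 = 9.7
  S = [[10.7, -0.55],
 [-0.55, 9.7]].

Step 3 — invert S. det(S) = 10.7·9.7 - (-0.55)² = 103.4875.
  S^{-1} = (1/det) · [[d, -b], [-b, a]] = [[0.0937, 0.0053],
 [0.0053, 0.1034]].

Step 4 — quadratic form (x̄ - mu_0)^T · S^{-1} · (x̄ - mu_0):
  S^{-1} · (x̄ - mu_0) = (-0.1189, -0.1305),
  (x̄ - mu_0)^T · [...] = (-1.2)·(-0.1189) + (-1.2)·(-0.1305) = 0.2992.

Step 5 — scale by n: T² = 5 · 0.2992 = 1.4958.

T² ≈ 1.4958


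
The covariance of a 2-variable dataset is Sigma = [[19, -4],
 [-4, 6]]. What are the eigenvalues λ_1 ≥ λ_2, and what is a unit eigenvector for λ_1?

Step 1 — characteristic polynomial of 2×2 Sigma:
  det(Sigma - λI) = λ² - trace · λ + det = 0.
  trace = 19 + 6 = 25, det = 19·6 - (-4)² = 98.
Step 2 — discriminant:
  Δ = trace² - 4·det = 625 - 392 = 233.
Step 3 — eigenvalues:
  λ = (trace ± √Δ)/2 = (25 ± 15.2643)/2,
  λ_1 = 20.1322,  λ_2 = 4.8678.

Step 4 — unit eigenvector for λ_1: solve (Sigma - λ_1 I)v = 0. First row:
  (19 - 20.1322)·v_x + (-4)·v_y = 0, i.e. (-1.1322)·v_x + (-4)·v_y = 0,
  so v ∝ (b, λ_1 - a) = (-4, 1.1322); multiply by -1 so the first entry is positive: u = (4, -1.1322).
  ||u|| = √((4)² + (-1.1322)²) = √(17.2818) ≈ 4.1571,
  v_1 = u/||u|| ≈ (0.9622, -0.2723) (||v_1|| = 1).

λ_1 = 20.1322,  λ_2 = 4.8678;  v_1 ≈ (0.9622, -0.2723)


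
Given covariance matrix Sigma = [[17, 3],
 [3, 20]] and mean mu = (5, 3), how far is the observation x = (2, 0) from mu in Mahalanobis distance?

Step 1 — centre the observation: (x - mu) = (-3, -3).

Step 2 — invert Sigma. det(Sigma) = 17·20 - (3)² = 331.
  Sigma^{-1} = (1/det) · [[d, -b], [-b, a]] = [[0.0604, -0.0091],
 [-0.0091, 0.0514]].

Step 3 — form the quadratic (x - mu)^T · Sigma^{-1} · (x - mu):
  Sigma^{-1} · (x - mu) = (-0.1541, -0.1269).
  (x - mu)^T · [Sigma^{-1} · (x - mu)] = (-3)·(-0.1541) + (-3)·(-0.1269) = 0.8429.

Step 4 — take square root: d = √(0.8429) ≈ 0.9181.

d(x, mu) = √(0.8429) ≈ 0.9181


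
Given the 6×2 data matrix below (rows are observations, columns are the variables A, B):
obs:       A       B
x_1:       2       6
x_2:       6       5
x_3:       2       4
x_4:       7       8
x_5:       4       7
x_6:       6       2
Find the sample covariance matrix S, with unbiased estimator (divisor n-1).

Step 1 — column means:
  mean(A) = (2 + 6 + 2 + 7 + 4 + 6) / 6 = 27/6 = 4.5
  mean(B) = (6 + 5 + 4 + 8 + 7 + 2) / 6 = 32/6 = 5.3333

Step 2 — sample covariance S[i,j] = (1/(n-1)) · Σ_k (x_{k,i} - mean_i) · (x_{k,j} - mean_j), with n-1 = 5.
  S[A,A] = ((-2.5)·(-2.5) + (1.5)·(1.5) + (-2.5)·(-2.5) + (2.5)·(2.5) + (-0.5)·(-0.5) + (1.5)·(1.5)) / 5 = 23.5/5 = 4.7
  S[A,B] = ((-2.5)·(0.6667) + (1.5)·(-0.3333) + (-2.5)·(-1.3333) + (2.5)·(2.6667) + (-0.5)·(1.6667) + (1.5)·(-3.3333)) / 5 = 2/5 = 0.4
  S[B,B] = ((0.6667)·(0.6667) + (-0.3333)·(-0.3333) + (-1.3333)·(-1.3333) + (2.6667)·(2.6667) + (1.6667)·(1.6667) + (-3.3333)·(-3.3333)) / 5 = 23.3333/5 = 4.6667

S is symmetric (S[j,i] = S[i,j]). Assembling:

S = [[4.7, 0.4],
 [0.4, 4.6667]]


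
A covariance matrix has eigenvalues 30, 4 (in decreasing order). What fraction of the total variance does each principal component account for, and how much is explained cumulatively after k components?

Step 1 — total variance = trace(Sigma) = Σ λ_i = 30 + 4 = 34.

Step 2 — fraction explained by component i = λ_i / Σ λ:
  PC1: 30/34 = 0.8824
  PC2: 4/34 = 0.1176

Step 3 — cumulative fraction after k components = (λ_1 + ... + λ_k) / Σ λ:
  k = 1: 30/34 = 0.8824
  k = 2: (30 + 4)/34 = 34/34 = 1

Summary (fraction, with percent):

explained: PC1 0.8824 (88.24%), PC2 0.1176 (11.76%);  cumulative: 0.8824, 1


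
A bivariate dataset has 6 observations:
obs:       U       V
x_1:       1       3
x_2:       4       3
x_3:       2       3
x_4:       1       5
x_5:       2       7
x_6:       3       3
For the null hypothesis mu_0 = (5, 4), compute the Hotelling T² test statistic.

Step 1 — sample mean vector:
  mean(U) = (1 + 4 + 2 + 1 + 2 + 3) / 6 = 13/6 = 2.1667
  mean(V) = (3 + 3 + 3 + 5 + 7 + 3) / 6 = 24/6 = 4
  x̄ = (2.1667, 4),  deviation x̄ - mu_0 = (2.1667, 4) - (5, 4) = (-2.8333, 0).

Step 2 — sample covariance matrix, S[i,j] = (1/(n-1)) · Σ_k (x_{k,i} - mean_i) · (x_{k,j} - mean_j), divisor n-1 = 5:
  S[U,U] = ((-1.1667)·(-1.1667) + (1.8333)·(1.8333) + (-0.1667)·(-0.1667) + (-1.1667)·(-1.1667) + (-0.1667)·(-0.1667) + (0.8333)·(0.8333)) / 5 = 6.8333/5 = 1.3667
  S[U,V] = ((-1.1667)·(-1) + (1.8333)·(-1) + (-0.1667)·(-1) + (-1.1667)·(1) + (-0.1667)·(3) + (0.8333)·(-1)) / 5 = -3/5 = -0.6
  S[V,V] = ((-1)·(-1) + (-1)·(-1) + (-1)·(-1) + (1)·(1) + (3)·(3) + (-1)·(-1)) / 5 = 14/5 = 2.8
  S = [[1.3667, -0.6],
 [-0.6, 2.8]].

Step 3 — invert S. det(S) = 1.3667·2.8 - (-0.6)² = 3.4667.
  S^{-1} = (1/det) · [[d, -b], [-b, a]] = [[0.8077, 0.1731],
 [0.1731, 0.3942]].

Step 4 — quadratic form (x̄ - mu_0)^T · S^{-1} · (x̄ - mu_0):
  S^{-1} · (x̄ - mu_0) = (-2.2885, -0.4904),
  (x̄ - mu_0)^T · [...] = (-2.8333)·(-2.2885) + (0)·(-0.4904) = 6.484.

Step 5 — scale by n: T² = 6 · 6.484 = 38.9038.

T² ≈ 38.9038


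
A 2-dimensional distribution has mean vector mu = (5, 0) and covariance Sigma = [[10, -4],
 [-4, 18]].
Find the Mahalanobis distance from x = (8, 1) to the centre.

Step 1 — centre the observation: (x - mu) = (3, 1).

Step 2 — invert Sigma. det(Sigma) = 10·18 - (-4)² = 164.
  Sigma^{-1} = (1/det) · [[d, -b], [-b, a]] = [[0.1098, 0.0244],
 [0.0244, 0.061]].

Step 3 — form the quadratic (x - mu)^T · Sigma^{-1} · (x - mu):
  Sigma^{-1} · (x - mu) = (0.3537, 0.1341).
  (x - mu)^T · [Sigma^{-1} · (x - mu)] = (3)·(0.3537) + (1)·(0.1341) = 1.1951.

Step 4 — take square root: d = √(1.1951) ≈ 1.0932.

d(x, mu) = √(1.1951) ≈ 1.0932


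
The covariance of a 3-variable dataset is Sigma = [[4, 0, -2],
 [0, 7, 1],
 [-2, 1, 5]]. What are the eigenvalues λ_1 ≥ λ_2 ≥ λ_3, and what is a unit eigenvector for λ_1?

Step 1 — characteristic polynomial p(λ) = det(λI - Sigma) = λ³ - tr·λ² + c_1·λ - det, where tr = trace, c_1 = sum of the principal 2×2 minors, det = det(Sigma):
  tr = 4 + 7 + 5 = 16,
  c_1 = (4·7 - (0)²) + (4·5 - (-2)²) + (7·5 - (1)²) = 28 + 16 + 34 = 78,
  det = 4·(7·5 - (1)²) - (0)·((0)·5 - (1)·(-2)) + (-2)·((0)·(1) - 7·(-2)) = 4·(34) - (0)·(2) + (-2)·(14) = 108.
  So p(λ) = λ³ - 16λ² + 78λ - 108.
Step 2 — look for an integer root (rational root theorem: any rational root is an integer divisor of 108). Testing λ = 6:
  p(6) = 216 - 576 + 468 - 108 = 0  ✓
  Dividing out (λ - 6): p(λ) = (λ - 6)(λ² - 10λ + 18).
Step 3 — remaining eigenvalues from the quadratic λ² - 10λ + 18 = 0:
  Δ = 10² - 4·18 = 100 - 72 = 28,  λ = (10 ± √28)/2 = (10 ± 5.2915)/2 ≈ 7.6458 or 2.3542.
  Sorted: λ_1 = 7.6458,  λ_2 = 6,  λ_3 = 2.3542  (check: sum = 16 = tr ✓).

Step 4 — unit eigenvector for λ_1 ≈ 7.6458: v spans the null space of (Sigma - λ_1 I), whose rows are
  r_1 = (-3.6458, 0, -2),  r_2 = (0, -0.6458, 1),  r_3 = (-2, 1, -2.6458).
  v is orthogonal to every row, so take v ∝ r_1 × r_2 = ((0)·(1) - (-2)·(-0.6458), (-2)·(0) - (-3.6458)·(1), (-3.6458)·(-0.6458) - (0)·(0)) ≈ (-1.2915, 3.6458, 2.3542).
  Rescale (multiply by -1 so the first nonzero entry is positive): u = (1.2915, -3.6458, -2.3542).
  ||u|| = √((1.2915)² + (-3.6458)² + (-2.3542)²) = √(20.502) ≈ 4.5279,  v_1 = u/||u|| ≈ (0.2852, -0.8052, -0.5199) (||v_1|| = 1).

λ_1 = 7.6458,  λ_2 = 6,  λ_3 = 2.3542;  v_1 ≈ (0.2852, -0.8052, -0.5199)


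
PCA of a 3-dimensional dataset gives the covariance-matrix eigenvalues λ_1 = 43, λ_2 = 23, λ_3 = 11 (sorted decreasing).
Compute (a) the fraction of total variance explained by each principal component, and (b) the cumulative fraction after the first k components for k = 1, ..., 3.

Step 1 — total variance = trace(Sigma) = Σ λ_i = 43 + 23 + 11 = 77.

Step 2 — fraction explained by component i = λ_i / Σ λ:
  PC1: 43/77 = 0.5584
  PC2: 23/77 = 0.2987
  PC3: 11/77 = 0.1429

Step 3 — cumulative fraction after k components = (λ_1 + ... + λ_k) / Σ λ:
  k = 1: 43/77 = 0.5584
  k = 2: (43 + 23)/77 = 66/77 = 0.8571
  k = 3: (43 + 23 + 11)/77 = 77/77 = 1

Summary (fraction, with percent):

explained: PC1 0.5584 (55.84%), PC2 0.2987 (29.87%), PC3 0.1429 (14.29%);  cumulative: 0.5584, 0.8571, 1


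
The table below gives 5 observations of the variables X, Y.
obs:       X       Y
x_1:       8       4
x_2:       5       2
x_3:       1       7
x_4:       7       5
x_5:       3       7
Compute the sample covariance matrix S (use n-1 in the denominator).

Step 1 — column means:
  mean(X) = (8 + 5 + 1 + 7 + 3) / 5 = 24/5 = 4.8
  mean(Y) = (4 + 2 + 7 + 5 + 7) / 5 = 25/5 = 5

Step 2 — sample covariance S[i,j] = (1/(n-1)) · Σ_k (x_{k,i} - mean_i) · (x_{k,j} - mean_j), with n-1 = 4.
  S[X,X] = ((3.2)·(3.2) + (0.2)·(0.2) + (-3.8)·(-3.8) + (2.2)·(2.2) + (-1.8)·(-1.8)) / 4 = 32.8/4 = 8.2
  S[X,Y] = ((3.2)·(-1) + (0.2)·(-3) + (-3.8)·(2) + (2.2)·(0) + (-1.8)·(2)) / 4 = -15/4 = -3.75
  S[Y,Y] = ((-1)·(-1) + (-3)·(-3) + (2)·(2) + (0)·(0) + (2)·(2)) / 4 = 18/4 = 4.5

S is symmetric (S[j,i] = S[i,j]). Assembling:

S = [[8.2, -3.75],
 [-3.75, 4.5]]


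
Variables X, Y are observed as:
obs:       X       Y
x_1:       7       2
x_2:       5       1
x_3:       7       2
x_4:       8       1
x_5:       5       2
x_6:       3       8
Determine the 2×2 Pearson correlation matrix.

Step 1 — column means:
  mean(X) = (7 + 5 + 7 + 8 + 5 + 3) / 6 = 35/6 = 5.8333
  mean(Y) = (2 + 1 + 2 + 1 + 2 + 8) / 6 = 16/6 = 2.6667

Step 2 — sample variances and covariances s[i,j] = (1/(n-1)) · Σ_k (x_{k,i} - mean_i) · (x_{k,j} - mean_j), with n-1 = 5:
  s[X,X] = ((1.1667)·(1.1667) + (-0.8333)·(-0.8333) + (1.1667)·(1.1667) + (2.1667)·(2.1667) + (-0.8333)·(-0.8333) + (-2.8333)·(-2.8333)) / 5 = 16.8333/5 = 3.3667
  s[X,Y] = ((1.1667)·(-0.6667) + (-0.8333)·(-1.6667) + (1.1667)·(-0.6667) + (2.1667)·(-1.6667) + (-0.8333)·(-0.6667) + (-2.8333)·(5.3333)) / 5 = -18.3333/5 = -3.6667
  s[Y,Y] = ((-0.6667)·(-0.6667) + (-1.6667)·(-1.6667) + (-0.6667)·(-0.6667) + (-1.6667)·(-1.6667) + (-0.6667)·(-0.6667) + (5.3333)·(5.3333)) / 5 = 35.3333/5 = 7.0667
  Sample standard deviations s_i = √(s[i,i]):
  s(X) = √(3.3667) = 1.8348
  s(Y) = √(7.0667) = 2.6583

Step 3 — r_{ij} = s_{ij} / (s_i · s_j):
  r[X,X] = 1 (diagonal).
  r[X,Y] = -3.6667 / (1.8348 · 2.6583) = -3.6667 / 4.8776 = -0.7517
  r[Y,Y] = 1 (diagonal).

R is symmetric with unit diagonal. Assembling:

R = [[1, -0.7517],
 [-0.7517, 1]]


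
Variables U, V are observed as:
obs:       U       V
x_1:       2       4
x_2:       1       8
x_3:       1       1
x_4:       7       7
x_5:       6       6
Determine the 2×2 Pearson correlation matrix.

Step 1 — column means:
  mean(U) = (2 + 1 + 1 + 7 + 6) / 5 = 17/5 = 3.4
  mean(V) = (4 + 8 + 1 + 7 + 6) / 5 = 26/5 = 5.2

Step 2 — sample variances and covariances s[i,j] = (1/(n-1)) · Σ_k (x_{k,i} - mean_i) · (x_{k,j} - mean_j), with n-1 = 4:
  s[U,U] = ((-1.4)·(-1.4) + (-2.4)·(-2.4) + (-2.4)·(-2.4) + (3.6)·(3.6) + (2.6)·(2.6)) / 4 = 33.2/4 = 8.3
  s[U,V] = ((-1.4)·(-1.2) + (-2.4)·(2.8) + (-2.4)·(-4.2) + (3.6)·(1.8) + (2.6)·(0.8)) / 4 = 13.6/4 = 3.4
  s[V,V] = ((-1.2)·(-1.2) + (2.8)·(2.8) + (-4.2)·(-4.2) + (1.8)·(1.8) + (0.8)·(0.8)) / 4 = 30.8/4 = 7.7
  Sample standard deviations s_i = √(s[i,i]):
  s(U) = √(8.3) = 2.881
  s(V) = √(7.7) = 2.7749

Step 3 — r_{ij} = s_{ij} / (s_i · s_j):
  r[U,U] = 1 (diagonal).
  r[U,V] = 3.4 / (2.881 · 2.7749) = 3.4 / 7.9944 = 0.4253
  r[V,V] = 1 (diagonal).

R is symmetric with unit diagonal. Assembling:

R = [[1, 0.4253],
 [0.4253, 1]]


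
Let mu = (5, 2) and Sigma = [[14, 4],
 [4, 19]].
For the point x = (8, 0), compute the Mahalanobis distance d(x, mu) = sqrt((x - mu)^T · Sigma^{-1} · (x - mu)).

Step 1 — centre the observation: (x - mu) = (3, -2).

Step 2 — invert Sigma. det(Sigma) = 14·19 - (4)² = 250.
  Sigma^{-1} = (1/det) · [[d, -b], [-b, a]] = [[0.076, -0.016],
 [-0.016, 0.056]].

Step 3 — form the quadratic (x - mu)^T · Sigma^{-1} · (x - mu):
  Sigma^{-1} · (x - mu) = (0.26, -0.16).
  (x - mu)^T · [Sigma^{-1} · (x - mu)] = (3)·(0.26) + (-2)·(-0.16) = 1.1.

Step 4 — take square root: d = √(1.1) ≈ 1.0488.

d(x, mu) = √(1.1) ≈ 1.0488


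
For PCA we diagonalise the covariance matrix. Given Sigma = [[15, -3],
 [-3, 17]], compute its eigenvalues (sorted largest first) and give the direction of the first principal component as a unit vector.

Step 1 — characteristic polynomial of 2×2 Sigma:
  det(Sigma - λI) = λ² - trace · λ + det = 0.
  trace = 15 + 17 = 32, det = 15·17 - (-3)² = 246.
Step 2 — discriminant:
  Δ = trace² - 4·det = 1024 - 984 = 40.
Step 3 — eigenvalues:
  λ = (trace ± √Δ)/2 = (32 ± 6.3246)/2,
  λ_1 = 19.1623,  λ_2 = 12.8377.

Step 4 — unit eigenvector for λ_1: solve (Sigma - λ_1 I)v = 0. First row:
  (15 - 19.1623)·v_x + (-3)·v_y = 0, i.e. (-4.1623)·v_x + (-3)·v_y = 0,
  so v ∝ (b, λ_1 - a) = (-3, 4.1623); multiply by -1 so the first entry is positive: u = (3, -4.1623).
  ||u|| = √((3)² + (-4.1623)²) = √(26.3246) ≈ 5.1307,
  v_1 = u/||u|| ≈ (0.5847, -0.8112) (||v_1|| = 1).

λ_1 = 19.1623,  λ_2 = 12.8377;  v_1 ≈ (0.5847, -0.8112)


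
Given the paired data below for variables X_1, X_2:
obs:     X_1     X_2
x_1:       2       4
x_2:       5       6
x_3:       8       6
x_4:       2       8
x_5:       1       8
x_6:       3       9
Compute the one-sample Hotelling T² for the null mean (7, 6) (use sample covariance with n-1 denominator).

Step 1 — sample mean vector:
  mean(X_1) = (2 + 5 + 8 + 2 + 1 + 3) / 6 = 21/6 = 3.5
  mean(X_2) = (4 + 6 + 6 + 8 + 8 + 9) / 6 = 41/6 = 6.8333
  x̄ = (3.5, 6.8333),  deviation x̄ - mu_0 = (3.5, 6.8333) - (7, 6) = (-3.5, 0.8333).

Step 2 — sample covariance matrix, S[i,j] = (1/(n-1)) · Σ_k (x_{k,i} - mean_i) · (x_{k,j} - mean_j), divisor n-1 = 5:
  S[X_1,X_1] = ((-1.5)·(-1.5) + (1.5)·(1.5) + (4.5)·(4.5) + (-1.5)·(-1.5) + (-2.5)·(-2.5) + (-0.5)·(-0.5)) / 5 = 33.5/5 = 6.7
  S[X_1,X_2] = ((-1.5)·(-2.8333) + (1.5)·(-0.8333) + (4.5)·(-0.8333) + (-1.5)·(1.1667) + (-2.5)·(1.1667) + (-0.5)·(2.1667)) / 5 = -6.5/5 = -1.3
  S[X_2,X_2] = ((-2.8333)·(-2.8333) + (-0.8333)·(-0.8333) + (-0.8333)·(-0.8333) + (1.1667)·(1.1667) + (1.1667)·(1.1667) + (2.1667)·(2.1667)) / 5 = 16.8333/5 = 3.3667
  S = [[6.7, -1.3],
 [-1.3, 3.3667]].

Step 3 — invert S. det(S) = 6.7·3.3667 - (-1.3)² = 20.8667.
  S^{-1} = (1/det) · [[d, -b], [-b, a]] = [[0.1613, 0.0623],
 [0.0623, 0.3211]].

Step 4 — quadratic form (x̄ - mu_0)^T · S^{-1} · (x̄ - mu_0):
  S^{-1} · (x̄ - mu_0) = (-0.5128, 0.0495),
  (x̄ - mu_0)^T · [...] = (-3.5)·(-0.5128) + (0.8333)·(0.0495) = 1.836.

Step 5 — scale by n: T² = 6 · 1.836 = 11.016.

T² ≈ 11.016


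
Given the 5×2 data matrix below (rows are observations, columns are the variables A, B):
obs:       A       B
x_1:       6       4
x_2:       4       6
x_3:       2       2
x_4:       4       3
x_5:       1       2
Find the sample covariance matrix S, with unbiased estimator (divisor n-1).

Step 1 — column means:
  mean(A) = (6 + 4 + 2 + 4 + 1) / 5 = 17/5 = 3.4
  mean(B) = (4 + 6 + 2 + 3 + 2) / 5 = 17/5 = 3.4

Step 2 — sample covariance S[i,j] = (1/(n-1)) · Σ_k (x_{k,i} - mean_i) · (x_{k,j} - mean_j), with n-1 = 4.
  S[A,A] = ((2.6)·(2.6) + (0.6)·(0.6) + (-1.4)·(-1.4) + (0.6)·(0.6) + (-2.4)·(-2.4)) / 4 = 15.2/4 = 3.8
  S[A,B] = ((2.6)·(0.6) + (0.6)·(2.6) + (-1.4)·(-1.4) + (0.6)·(-0.4) + (-2.4)·(-1.4)) / 4 = 8.2/4 = 2.05
  S[B,B] = ((0.6)·(0.6) + (2.6)·(2.6) + (-1.4)·(-1.4) + (-0.4)·(-0.4) + (-1.4)·(-1.4)) / 4 = 11.2/4 = 2.8

S is symmetric (S[j,i] = S[i,j]). Assembling:

S = [[3.8, 2.05],
 [2.05, 2.8]]


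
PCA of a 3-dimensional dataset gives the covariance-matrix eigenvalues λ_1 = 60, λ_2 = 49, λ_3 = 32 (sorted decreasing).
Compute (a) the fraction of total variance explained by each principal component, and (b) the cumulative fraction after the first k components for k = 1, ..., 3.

Step 1 — total variance = trace(Sigma) = Σ λ_i = 60 + 49 + 32 = 141.

Step 2 — fraction explained by component i = λ_i / Σ λ:
  PC1: 60/141 = 0.4255
  PC2: 49/141 = 0.3475
  PC3: 32/141 = 0.227

Step 3 — cumulative fraction after k components = (λ_1 + ... + λ_k) / Σ λ:
  k = 1: 60/141 = 0.4255
  k = 2: (60 + 49)/141 = 109/141 = 0.773
  k = 3: (60 + 49 + 32)/141 = 141/141 = 1

Summary (fraction, with percent):

explained: PC1 0.4255 (42.55%), PC2 0.3475 (34.75%), PC3 0.227 (22.7%);  cumulative: 0.4255, 0.773, 1


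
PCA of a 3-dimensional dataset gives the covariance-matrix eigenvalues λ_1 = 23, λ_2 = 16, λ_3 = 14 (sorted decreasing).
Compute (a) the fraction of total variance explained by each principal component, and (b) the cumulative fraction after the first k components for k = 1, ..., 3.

Step 1 — total variance = trace(Sigma) = Σ λ_i = 23 + 16 + 14 = 53.

Step 2 — fraction explained by component i = λ_i / Σ λ:
  PC1: 23/53 = 0.434
  PC2: 16/53 = 0.3019
  PC3: 14/53 = 0.2642

Step 3 — cumulative fraction after k components = (λ_1 + ... + λ_k) / Σ λ:
  k = 1: 23/53 = 0.434
  k = 2: (23 + 16)/53 = 39/53 = 0.7358
  k = 3: (23 + 16 + 14)/53 = 53/53 = 1

Summary (fraction, with percent):

explained: PC1 0.434 (43.4%), PC2 0.3019 (30.19%), PC3 0.2642 (26.42%);  cumulative: 0.434, 0.7358, 1


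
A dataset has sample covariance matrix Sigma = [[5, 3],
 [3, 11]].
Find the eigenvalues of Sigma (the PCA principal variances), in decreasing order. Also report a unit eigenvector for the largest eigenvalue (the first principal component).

Step 1 — characteristic polynomial of 2×2 Sigma:
  det(Sigma - λI) = λ² - trace · λ + det = 0.
  trace = 5 + 11 = 16, det = 5·11 - (3)² = 46.
Step 2 — discriminant:
  Δ = trace² - 4·det = 256 - 184 = 72.
Step 3 — eigenvalues:
  λ = (trace ± √Δ)/2 = (16 ± 8.4853)/2,
  λ_1 = 12.2426,  λ_2 = 3.7574.

Step 4 — unit eigenvector for λ_1: solve (Sigma - λ_1 I)v = 0. First row:
  (5 - 12.2426)·v_x + (3)·v_y = 0, i.e. (-7.2426)·v_x + (3)·v_y = 0,
  so v ∝ (b, λ_1 - a) = (3, 7.2426) = u.
  ||u|| = √((3)² + (7.2426)²) = √(61.4558) ≈ 7.8394,
  v_1 = u/||u|| ≈ (0.3827, 0.9239) (||v_1|| = 1).

λ_1 = 12.2426,  λ_2 = 3.7574;  v_1 ≈ (0.3827, 0.9239)


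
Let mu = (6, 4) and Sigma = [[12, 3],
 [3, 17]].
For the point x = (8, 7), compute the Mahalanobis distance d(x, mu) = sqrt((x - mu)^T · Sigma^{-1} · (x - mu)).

Step 1 — centre the observation: (x - mu) = (2, 3).

Step 2 — invert Sigma. det(Sigma) = 12·17 - (3)² = 195.
  Sigma^{-1} = (1/det) · [[d, -b], [-b, a]] = [[0.0872, -0.0154],
 [-0.0154, 0.0615]].

Step 3 — form the quadratic (x - mu)^T · Sigma^{-1} · (x - mu):
  Sigma^{-1} · (x - mu) = (0.1282, 0.1538).
  (x - mu)^T · [Sigma^{-1} · (x - mu)] = (2)·(0.1282) + (3)·(0.1538) = 0.7179.

Step 4 — take square root: d = √(0.7179) ≈ 0.8473.

d(x, mu) = √(0.7179) ≈ 0.8473


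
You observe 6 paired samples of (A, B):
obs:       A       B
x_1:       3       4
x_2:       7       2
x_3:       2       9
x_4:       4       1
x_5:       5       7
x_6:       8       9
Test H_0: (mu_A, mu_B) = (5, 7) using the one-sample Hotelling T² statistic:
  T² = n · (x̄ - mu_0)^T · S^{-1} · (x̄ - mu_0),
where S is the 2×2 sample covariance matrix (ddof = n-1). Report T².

Step 1 — sample mean vector:
  mean(A) = (3 + 7 + 2 + 4 + 5 + 8) / 6 = 29/6 = 4.8333
  mean(B) = (4 + 2 + 9 + 1 + 7 + 9) / 6 = 32/6 = 5.3333
  x̄ = (4.8333, 5.3333),  deviation x̄ - mu_0 = (4.8333, 5.3333) - (5, 7) = (-0.1667, -1.6667).

Step 2 — sample covariance matrix, S[i,j] = (1/(n-1)) · Σ_k (x_{k,i} - mean_i) · (x_{k,j} - mean_j), divisor n-1 = 5:
  S[A,A] = ((-1.8333)·(-1.8333) + (2.1667)·(2.1667) + (-2.8333)·(-2.8333) + (-0.8333)·(-0.8333) + (0.1667)·(0.1667) + (3.1667)·(3.1667)) / 5 = 26.8333/5 = 5.3667
  S[A,B] = ((-1.8333)·(-1.3333) + (2.1667)·(-3.3333) + (-2.8333)·(3.6667) + (-0.8333)·(-4.3333) + (0.1667)·(1.6667) + (3.1667)·(3.6667)) / 5 = 0.3333/5 = 0.0667
  S[B,B] = ((-1.3333)·(-1.3333) + (-3.3333)·(-3.3333) + (3.6667)·(3.6667) + (-4.3333)·(-4.3333) + (1.6667)·(1.6667) + (3.6667)·(3.6667)) / 5 = 61.3333/5 = 12.2667
  S = [[5.3667, 0.0667],
 [0.0667, 12.2667]].

Step 3 — invert S. det(S) = 5.3667·12.2667 - (0.0667)² = 65.8267.
  S^{-1} = (1/det) · [[d, -b], [-b, a]] = [[0.1863, -0.001],
 [-0.001, 0.0815]].

Step 4 — quadratic form (x̄ - mu_0)^T · S^{-1} · (x̄ - mu_0):
  S^{-1} · (x̄ - mu_0) = (-0.0294, -0.1357),
  (x̄ - mu_0)^T · [...] = (-0.1667)·(-0.0294) + (-1.6667)·(-0.1357) = 0.2311.

Step 5 — scale by n: T² = 6 · 0.2311 = 1.3865.

T² ≈ 1.3865


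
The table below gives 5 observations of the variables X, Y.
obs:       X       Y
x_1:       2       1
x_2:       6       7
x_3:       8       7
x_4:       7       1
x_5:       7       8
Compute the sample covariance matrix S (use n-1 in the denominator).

Step 1 — column means:
  mean(X) = (2 + 6 + 8 + 7 + 7) / 5 = 30/5 = 6
  mean(Y) = (1 + 7 + 7 + 1 + 8) / 5 = 24/5 = 4.8

Step 2 — sample covariance S[i,j] = (1/(n-1)) · Σ_k (x_{k,i} - mean_i) · (x_{k,j} - mean_j), with n-1 = 4.
  S[X,X] = ((-4)·(-4) + (0)·(0) + (2)·(2) + (1)·(1) + (1)·(1)) / 4 = 22/4 = 5.5
  S[X,Y] = ((-4)·(-3.8) + (0)·(2.2) + (2)·(2.2) + (1)·(-3.8) + (1)·(3.2)) / 4 = 19/4 = 4.75
  S[Y,Y] = ((-3.8)·(-3.8) + (2.2)·(2.2) + (2.2)·(2.2) + (-3.8)·(-3.8) + (3.2)·(3.2)) / 4 = 48.8/4 = 12.2

S is symmetric (S[j,i] = S[i,j]). Assembling:

S = [[5.5, 4.75],
 [4.75, 12.2]]


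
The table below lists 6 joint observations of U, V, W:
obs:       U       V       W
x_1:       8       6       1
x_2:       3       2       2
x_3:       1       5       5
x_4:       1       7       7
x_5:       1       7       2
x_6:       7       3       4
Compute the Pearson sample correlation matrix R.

Step 1 — column means:
  mean(U) = (8 + 3 + 1 + 1 + 1 + 7) / 6 = 21/6 = 3.5
  mean(V) = (6 + 2 + 5 + 7 + 7 + 3) / 6 = 30/6 = 5
  mean(W) = (1 + 2 + 5 + 7 + 2 + 4) / 6 = 21/6 = 3.5

Step 2 — sample variances and covariances s[i,j] = (1/(n-1)) · Σ_k (x_{k,i} - mean_i) · (x_{k,j} - mean_j), with n-1 = 5:
  s[U,U] = ((4.5)·(4.5) + (-0.5)·(-0.5) + (-2.5)·(-2.5) + (-2.5)·(-2.5) + (-2.5)·(-2.5) + (3.5)·(3.5)) / 5 = 51.5/5 = 10.3
  s[U,V] = ((4.5)·(1) + (-0.5)·(-3) + (-2.5)·(0) + (-2.5)·(2) + (-2.5)·(2) + (3.5)·(-2)) / 5 = -11/5 = -2.2
  s[U,W] = ((4.5)·(-2.5) + (-0.5)·(-1.5) + (-2.5)·(1.5) + (-2.5)·(3.5) + (-2.5)·(-1.5) + (3.5)·(0.5)) / 5 = -17.5/5 = -3.5
  s[V,V] = ((1)·(1) + (-3)·(-3) + (0)·(0) + (2)·(2) + (2)·(2) + (-2)·(-2)) / 5 = 22/5 = 4.4
  s[V,W] = ((1)·(-2.5) + (-3)·(-1.5) + (0)·(1.5) + (2)·(3.5) + (2)·(-1.5) + (-2)·(0.5)) / 5 = 5/5 = 1
  s[W,W] = ((-2.5)·(-2.5) + (-1.5)·(-1.5) + (1.5)·(1.5) + (3.5)·(3.5) + (-1.5)·(-1.5) + (0.5)·(0.5)) / 5 = 25.5/5 = 5.1
  Sample standard deviations s_i = √(s[i,i]):
  s(U) = √(10.3) = 3.2094
  s(V) = √(4.4) = 2.0976
  s(W) = √(5.1) = 2.2583

Step 3 — r_{ij} = s_{ij} / (s_i · s_j):
  r[U,U] = 1 (diagonal).
  r[U,V] = -2.2 / (3.2094 · 2.0976) = -2.2 / 6.732 = -0.3268
  r[U,W] = -3.5 / (3.2094 · 2.2583) = -3.5 / 7.2478 = -0.4829
  r[V,V] = 1 (diagonal).
  r[V,W] = 1 / (2.0976 · 2.2583) = 1 / 4.7371 = 0.2111
  r[W,W] = 1 (diagonal).

R is symmetric with unit diagonal. Assembling:

R = [[1, -0.3268, -0.4829],
 [-0.3268, 1, 0.2111],
 [-0.4829, 0.2111, 1]]


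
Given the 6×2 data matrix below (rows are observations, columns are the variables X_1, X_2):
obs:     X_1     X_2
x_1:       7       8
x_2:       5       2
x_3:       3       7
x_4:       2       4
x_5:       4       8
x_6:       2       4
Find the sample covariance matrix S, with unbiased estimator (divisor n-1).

Step 1 — column means:
  mean(X_1) = (7 + 5 + 3 + 2 + 4 + 2) / 6 = 23/6 = 3.8333
  mean(X_2) = (8 + 2 + 7 + 4 + 8 + 4) / 6 = 33/6 = 5.5

Step 2 — sample covariance S[i,j] = (1/(n-1)) · Σ_k (x_{k,i} - mean_i) · (x_{k,j} - mean_j), with n-1 = 5.
  S[X_1,X_1] = ((3.1667)·(3.1667) + (1.1667)·(1.1667) + (-0.8333)·(-0.8333) + (-1.8333)·(-1.8333) + (0.1667)·(0.1667) + (-1.8333)·(-1.8333)) / 5 = 18.8333/5 = 3.7667
  S[X_1,X_2] = ((3.1667)·(2.5) + (1.1667)·(-3.5) + (-0.8333)·(1.5) + (-1.8333)·(-1.5) + (0.1667)·(2.5) + (-1.8333)·(-1.5)) / 5 = 8.5/5 = 1.7
  S[X_2,X_2] = ((2.5)·(2.5) + (-3.5)·(-3.5) + (1.5)·(1.5) + (-1.5)·(-1.5) + (2.5)·(2.5) + (-1.5)·(-1.5)) / 5 = 31.5/5 = 6.3

S is symmetric (S[j,i] = S[i,j]). Assembling:

S = [[3.7667, 1.7],
 [1.7, 6.3]]


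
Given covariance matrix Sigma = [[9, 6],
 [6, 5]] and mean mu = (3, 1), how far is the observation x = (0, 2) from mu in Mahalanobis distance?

Step 1 — centre the observation: (x - mu) = (-3, 1).

Step 2 — invert Sigma. det(Sigma) = 9·5 - (6)² = 9.
  Sigma^{-1} = (1/det) · [[d, -b], [-b, a]] = [[0.5556, -0.6667],
 [-0.6667, 1]].

Step 3 — form the quadratic (x - mu)^T · Sigma^{-1} · (x - mu):
  Sigma^{-1} · (x - mu) = (-2.3333, 3).
  (x - mu)^T · [Sigma^{-1} · (x - mu)] = (-3)·(-2.3333) + (1)·(3) = 10.

Step 4 — take square root: d = √(10) ≈ 3.1623.

d(x, mu) = √(10) ≈ 3.1623


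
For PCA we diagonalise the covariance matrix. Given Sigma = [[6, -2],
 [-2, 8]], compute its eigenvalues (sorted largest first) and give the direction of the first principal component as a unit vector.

Step 1 — characteristic polynomial of 2×2 Sigma:
  det(Sigma - λI) = λ² - trace · λ + det = 0.
  trace = 6 + 8 = 14, det = 6·8 - (-2)² = 44.
Step 2 — discriminant:
  Δ = trace² - 4·det = 196 - 176 = 20.
Step 3 — eigenvalues:
  λ = (trace ± √Δ)/2 = (14 ± 4.4721)/2,
  λ_1 = 9.2361,  λ_2 = 4.7639.

Step 4 — unit eigenvector for λ_1: solve (Sigma - λ_1 I)v = 0. First row:
  (6 - 9.2361)·v_x + (-2)·v_y = 0, i.e. (-3.2361)·v_x + (-2)·v_y = 0,
  so v ∝ (b, λ_1 - a) = (-2, 3.2361); multiply by -1 so the first entry is positive: u = (2, -3.2361).
  ||u|| = √((2)² + (-3.2361)²) = √(14.4721) ≈ 3.8042,
  v_1 = u/||u|| ≈ (0.5257, -0.8507) (||v_1|| = 1).

λ_1 = 9.2361,  λ_2 = 4.7639;  v_1 ≈ (0.5257, -0.8507)
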